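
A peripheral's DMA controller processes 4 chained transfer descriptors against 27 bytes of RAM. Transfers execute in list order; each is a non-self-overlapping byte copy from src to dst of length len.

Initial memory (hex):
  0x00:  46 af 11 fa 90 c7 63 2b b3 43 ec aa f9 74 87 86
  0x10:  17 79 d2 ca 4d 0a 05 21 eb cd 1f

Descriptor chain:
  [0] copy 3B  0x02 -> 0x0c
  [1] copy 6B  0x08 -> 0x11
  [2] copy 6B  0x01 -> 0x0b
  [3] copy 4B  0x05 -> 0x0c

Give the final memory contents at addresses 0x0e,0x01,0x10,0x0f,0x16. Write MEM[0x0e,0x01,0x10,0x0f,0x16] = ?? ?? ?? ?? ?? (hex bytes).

MEM[0x0e,0x01,0x10,0x0f,0x16] = 2b af 63 b3 fa

[0] 0x02->0x0c len=3 : 11 fa 90
[1] 0x08->0x11 len=6 : b3 43 ec aa 11 fa
[2] 0x01->0x0b len=6 : af 11 fa 90 c7 63
[3] 0x05->0x0c len=4 : c7 63 2b b3
query mem[0x0e]=0x2b, mem[0x01]=0xaf, mem[0x10]=0x63, mem[0x0f]=0xb3, mem[0x16]=0xfa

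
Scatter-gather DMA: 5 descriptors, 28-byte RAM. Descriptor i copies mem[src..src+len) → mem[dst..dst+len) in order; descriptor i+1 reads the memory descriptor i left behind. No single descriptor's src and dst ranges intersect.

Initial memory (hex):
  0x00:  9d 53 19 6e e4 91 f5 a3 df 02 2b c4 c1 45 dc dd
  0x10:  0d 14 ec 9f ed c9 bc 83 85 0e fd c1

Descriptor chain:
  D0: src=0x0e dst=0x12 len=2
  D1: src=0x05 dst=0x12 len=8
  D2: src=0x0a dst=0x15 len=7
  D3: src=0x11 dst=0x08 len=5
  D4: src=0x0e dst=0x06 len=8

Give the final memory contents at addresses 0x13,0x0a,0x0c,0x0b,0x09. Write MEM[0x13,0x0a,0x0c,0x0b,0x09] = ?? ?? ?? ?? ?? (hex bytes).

[0] 0x0e->0x12 len=2 : dc dd
[1] 0x05->0x12 len=8 : 91 f5 a3 df 02 2b c4 c1
[2] 0x0a->0x15 len=7 : 2b c4 c1 45 dc dd 0d
[3] 0x11->0x08 len=5 : 14 91 f5 a3 2b
[4] 0x0e->0x06 len=8 : dc dd 0d 14 91 f5 a3 2b
query mem[0x13]=0xf5, mem[0x0a]=0x91, mem[0x0c]=0xa3, mem[0x0b]=0xf5, mem[0x09]=0x14

MEM[0x13,0x0a,0x0c,0x0b,0x09] = f5 91 a3 f5 14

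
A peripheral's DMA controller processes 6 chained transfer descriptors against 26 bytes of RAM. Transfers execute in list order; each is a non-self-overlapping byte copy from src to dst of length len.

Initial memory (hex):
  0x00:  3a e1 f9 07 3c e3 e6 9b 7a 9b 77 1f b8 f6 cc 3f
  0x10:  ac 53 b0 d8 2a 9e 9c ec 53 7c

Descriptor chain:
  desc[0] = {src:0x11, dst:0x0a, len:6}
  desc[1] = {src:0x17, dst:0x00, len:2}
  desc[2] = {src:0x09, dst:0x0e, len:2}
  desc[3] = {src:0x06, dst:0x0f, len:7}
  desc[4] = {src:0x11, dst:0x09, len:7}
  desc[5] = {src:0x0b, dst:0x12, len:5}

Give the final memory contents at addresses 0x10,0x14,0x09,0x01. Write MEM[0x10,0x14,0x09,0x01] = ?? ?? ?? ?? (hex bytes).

#0 dst[0x0a+6] := {0x53,0xb0,0xd8,0x2a,0x9e,0x9c}
#1 dst[0x00+2] := {0xec,0x53}
#2 dst[0x0e+2] := {0x9b,0x53}
#3 dst[0x0f+7] := {0xe6,0x9b,0x7a,0x9b,0x53,0xb0,0xd8}
#4 dst[0x09+7] := {0x7a,0x9b,0x53,0xb0,0xd8,0x9c,0xec}
#5 dst[0x12+5] := {0x53,0xb0,0xd8,0x9c,0xec}
query mem[0x10]=0x9b, mem[0x14]=0xd8, mem[0x09]=0x7a, mem[0x01]=0x53

MEM[0x10,0x14,0x09,0x01] = 9b d8 7a 53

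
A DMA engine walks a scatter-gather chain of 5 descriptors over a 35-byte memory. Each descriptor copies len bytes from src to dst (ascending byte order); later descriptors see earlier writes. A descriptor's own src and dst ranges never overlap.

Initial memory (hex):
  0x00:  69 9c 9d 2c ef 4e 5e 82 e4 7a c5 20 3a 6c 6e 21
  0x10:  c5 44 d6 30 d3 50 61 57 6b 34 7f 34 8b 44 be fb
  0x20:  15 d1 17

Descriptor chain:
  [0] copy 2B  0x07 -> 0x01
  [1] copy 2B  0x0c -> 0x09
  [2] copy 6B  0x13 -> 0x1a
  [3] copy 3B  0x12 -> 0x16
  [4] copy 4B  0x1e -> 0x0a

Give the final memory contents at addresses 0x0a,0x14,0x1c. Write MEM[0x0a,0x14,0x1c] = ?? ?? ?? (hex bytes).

MEM[0x0a,0x14,0x1c] = 57 d3 50

#0 dst[0x01+2] := {0x82,0xe4}
#1 dst[0x09+2] := {0x3a,0x6c}
#2 dst[0x1a+6] := {0x30,0xd3,0x50,0x61,0x57,0x6b}
#3 dst[0x16+3] := {0xd6,0x30,0xd3}
#4 dst[0x0a+4] := {0x57,0x6b,0x15,0xd1}
query mem[0x0a]=0x57, mem[0x14]=0xd3, mem[0x1c]=0x50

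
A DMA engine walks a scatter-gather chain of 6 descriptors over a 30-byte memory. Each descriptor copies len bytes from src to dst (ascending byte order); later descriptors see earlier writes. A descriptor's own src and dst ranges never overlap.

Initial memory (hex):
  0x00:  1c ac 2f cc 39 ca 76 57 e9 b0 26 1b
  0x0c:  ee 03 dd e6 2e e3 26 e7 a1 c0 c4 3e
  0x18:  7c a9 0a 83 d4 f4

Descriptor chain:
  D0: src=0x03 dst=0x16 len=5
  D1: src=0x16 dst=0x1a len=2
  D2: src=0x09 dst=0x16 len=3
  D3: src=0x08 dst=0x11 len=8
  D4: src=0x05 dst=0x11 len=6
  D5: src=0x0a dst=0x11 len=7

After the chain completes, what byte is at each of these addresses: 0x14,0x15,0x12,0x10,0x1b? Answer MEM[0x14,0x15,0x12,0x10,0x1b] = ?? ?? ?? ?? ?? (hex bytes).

[0] 0x03->0x16 len=5 : cc 39 ca 76 57
[1] 0x16->0x1a len=2 : cc 39
[2] 0x09->0x16 len=3 : b0 26 1b
[3] 0x08->0x11 len=8 : e9 b0 26 1b ee 03 dd e6
[4] 0x05->0x11 len=6 : ca 76 57 e9 b0 26
[5] 0x0a->0x11 len=7 : 26 1b ee 03 dd e6 2e
query mem[0x14]=0x03, mem[0x15]=0xdd, mem[0x12]=0x1b, mem[0x10]=0x2e, mem[0x1b]=0x39

MEM[0x14,0x15,0x12,0x10,0x1b] = 03 dd 1b 2e 39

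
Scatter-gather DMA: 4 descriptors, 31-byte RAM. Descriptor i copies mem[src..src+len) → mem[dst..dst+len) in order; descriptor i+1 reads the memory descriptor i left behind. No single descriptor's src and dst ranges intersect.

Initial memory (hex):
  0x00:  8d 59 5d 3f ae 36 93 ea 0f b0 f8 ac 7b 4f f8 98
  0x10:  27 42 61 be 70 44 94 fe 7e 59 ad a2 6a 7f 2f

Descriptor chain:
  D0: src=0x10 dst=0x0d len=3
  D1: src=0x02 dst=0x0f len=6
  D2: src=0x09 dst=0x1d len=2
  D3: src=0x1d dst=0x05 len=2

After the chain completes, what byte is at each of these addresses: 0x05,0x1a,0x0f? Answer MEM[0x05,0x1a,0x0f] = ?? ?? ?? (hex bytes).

  after D0: wrote 3B at 0x0d = 274261
  after D1: wrote 6B at 0x0f = 5d3fae3693ea
  after D2: wrote 2B at 0x1d = b0f8
  after D3: wrote 2B at 0x05 = b0f8
query mem[0x05]=0xb0, mem[0x1a]=0xad, mem[0x0f]=0x5d

MEM[0x05,0x1a,0x0f] = b0 ad 5d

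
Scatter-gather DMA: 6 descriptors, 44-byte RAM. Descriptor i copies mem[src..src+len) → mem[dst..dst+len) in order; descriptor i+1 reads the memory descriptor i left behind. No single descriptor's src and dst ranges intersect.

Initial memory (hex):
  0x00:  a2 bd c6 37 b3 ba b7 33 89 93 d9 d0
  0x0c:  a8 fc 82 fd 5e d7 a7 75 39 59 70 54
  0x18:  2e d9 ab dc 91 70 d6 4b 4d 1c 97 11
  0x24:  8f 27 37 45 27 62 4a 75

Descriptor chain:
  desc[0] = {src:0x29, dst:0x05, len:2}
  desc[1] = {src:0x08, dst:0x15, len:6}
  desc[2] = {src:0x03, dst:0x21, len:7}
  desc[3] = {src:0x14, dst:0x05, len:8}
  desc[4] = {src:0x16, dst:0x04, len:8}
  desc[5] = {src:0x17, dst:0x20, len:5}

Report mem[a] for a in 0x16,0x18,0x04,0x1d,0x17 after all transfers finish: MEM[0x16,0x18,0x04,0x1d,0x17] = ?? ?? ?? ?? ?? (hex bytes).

#0 dst[0x05+2] := {0x62,0x4a}
#1 dst[0x15+6] := {0x89,0x93,0xd9,0xd0,0xa8,0xfc}
#2 dst[0x21+7] := {0x37,0xb3,0x62,0x4a,0x33,0x89,0x93}
#3 dst[0x05+8] := {0x39,0x89,0x93,0xd9,0xd0,0xa8,0xfc,0xdc}
#4 dst[0x04+8] := {0x93,0xd9,0xd0,0xa8,0xfc,0xdc,0x91,0x70}
#5 dst[0x20+5] := {0xd9,0xd0,0xa8,0xfc,0xdc}
query mem[0x16]=0x93, mem[0x18]=0xd0, mem[0x04]=0x93, mem[0x1d]=0x70, mem[0x17]=0xd9

MEM[0x16,0x18,0x04,0x1d,0x17] = 93 d0 93 70 d9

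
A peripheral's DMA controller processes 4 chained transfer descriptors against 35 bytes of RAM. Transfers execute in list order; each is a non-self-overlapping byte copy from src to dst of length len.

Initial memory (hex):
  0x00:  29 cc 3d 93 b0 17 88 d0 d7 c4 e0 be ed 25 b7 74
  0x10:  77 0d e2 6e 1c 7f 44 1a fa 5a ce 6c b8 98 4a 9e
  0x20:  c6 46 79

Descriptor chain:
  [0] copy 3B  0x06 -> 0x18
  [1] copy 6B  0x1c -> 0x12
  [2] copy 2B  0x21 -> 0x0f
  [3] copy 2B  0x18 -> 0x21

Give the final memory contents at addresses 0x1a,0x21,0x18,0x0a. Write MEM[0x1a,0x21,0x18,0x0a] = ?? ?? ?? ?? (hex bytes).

D0: mem[0x18..0x1a] <- [88 d0 d7]
D1: mem[0x12..0x17] <- [b8 98 4a 9e c6 46]
D2: mem[0x0f..0x10] <- [46 79]
D3: mem[0x21..0x22] <- [88 d0]
query mem[0x1a]=0xd7, mem[0x21]=0x88, mem[0x18]=0x88, mem[0x0a]=0xe0

MEM[0x1a,0x21,0x18,0x0a] = d7 88 88 e0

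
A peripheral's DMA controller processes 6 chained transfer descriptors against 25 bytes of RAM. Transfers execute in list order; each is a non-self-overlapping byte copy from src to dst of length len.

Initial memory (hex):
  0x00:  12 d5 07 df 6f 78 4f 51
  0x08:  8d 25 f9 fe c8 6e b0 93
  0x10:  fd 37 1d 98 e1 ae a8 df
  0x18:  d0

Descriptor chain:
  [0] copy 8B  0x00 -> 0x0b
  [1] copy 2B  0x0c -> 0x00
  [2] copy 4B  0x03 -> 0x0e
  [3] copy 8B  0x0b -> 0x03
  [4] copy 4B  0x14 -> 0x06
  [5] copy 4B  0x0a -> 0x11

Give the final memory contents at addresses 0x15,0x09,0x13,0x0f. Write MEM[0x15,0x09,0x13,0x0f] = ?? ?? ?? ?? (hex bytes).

[0] 0x00->0x0b len=8 : 12 d5 07 df 6f 78 4f 51
[1] 0x0c->0x00 len=2 : d5 07
[2] 0x03->0x0e len=4 : df 6f 78 4f
[3] 0x0b->0x03 len=8 : 12 d5 07 df 6f 78 4f 51
[4] 0x14->0x06 len=4 : e1 ae a8 df
[5] 0x0a->0x11 len=4 : 51 12 d5 07
query mem[0x15]=0xae, mem[0x09]=0xdf, mem[0x13]=0xd5, mem[0x0f]=0x6f

MEM[0x15,0x09,0x13,0x0f] = ae df d5 6f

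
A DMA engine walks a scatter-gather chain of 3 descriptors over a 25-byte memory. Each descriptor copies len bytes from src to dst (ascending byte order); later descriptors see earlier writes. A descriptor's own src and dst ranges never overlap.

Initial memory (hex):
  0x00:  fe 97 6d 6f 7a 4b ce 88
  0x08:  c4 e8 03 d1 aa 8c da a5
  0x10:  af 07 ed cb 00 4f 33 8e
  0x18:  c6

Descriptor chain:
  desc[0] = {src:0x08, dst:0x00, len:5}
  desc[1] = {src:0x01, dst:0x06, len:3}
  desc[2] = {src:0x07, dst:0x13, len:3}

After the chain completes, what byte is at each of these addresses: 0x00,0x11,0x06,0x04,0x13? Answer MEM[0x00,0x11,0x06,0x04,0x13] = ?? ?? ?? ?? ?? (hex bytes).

D0: mem[0x00..0x04] <- [c4 e8 03 d1 aa]
D1: mem[0x06..0x08] <- [e8 03 d1]
D2: mem[0x13..0x15] <- [03 d1 e8]
query mem[0x00]=0xc4, mem[0x11]=0x07, mem[0x06]=0xe8, mem[0x04]=0xaa, mem[0x13]=0x03

MEM[0x00,0x11,0x06,0x04,0x13] = c4 07 e8 aa 03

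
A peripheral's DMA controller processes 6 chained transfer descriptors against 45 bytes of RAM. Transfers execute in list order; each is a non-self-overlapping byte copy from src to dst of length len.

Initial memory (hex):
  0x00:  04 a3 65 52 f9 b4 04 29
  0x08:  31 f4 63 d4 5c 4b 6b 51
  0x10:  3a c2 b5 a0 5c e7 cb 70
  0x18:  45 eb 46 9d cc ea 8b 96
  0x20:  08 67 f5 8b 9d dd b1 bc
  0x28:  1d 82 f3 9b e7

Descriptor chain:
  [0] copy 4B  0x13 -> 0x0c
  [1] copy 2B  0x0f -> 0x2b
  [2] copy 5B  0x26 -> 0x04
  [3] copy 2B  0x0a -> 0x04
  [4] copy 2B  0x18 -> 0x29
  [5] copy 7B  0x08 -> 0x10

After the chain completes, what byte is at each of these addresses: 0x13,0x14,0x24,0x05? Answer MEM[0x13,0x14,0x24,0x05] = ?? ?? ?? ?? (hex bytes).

MEM[0x13,0x14,0x24,0x05] = d4 a0 9d d4

  after D0: wrote 4B at 0x0c = a05ce7cb
  after D1: wrote 2B at 0x2b = cb3a
  after D2: wrote 5B at 0x04 = b1bc1d82f3
  after D3: wrote 2B at 0x04 = 63d4
  after D4: wrote 2B at 0x29 = 45eb
  after D5: wrote 7B at 0x10 = f3f463d4a05ce7
query mem[0x13]=0xd4, mem[0x14]=0xa0, mem[0x24]=0x9d, mem[0x05]=0xd4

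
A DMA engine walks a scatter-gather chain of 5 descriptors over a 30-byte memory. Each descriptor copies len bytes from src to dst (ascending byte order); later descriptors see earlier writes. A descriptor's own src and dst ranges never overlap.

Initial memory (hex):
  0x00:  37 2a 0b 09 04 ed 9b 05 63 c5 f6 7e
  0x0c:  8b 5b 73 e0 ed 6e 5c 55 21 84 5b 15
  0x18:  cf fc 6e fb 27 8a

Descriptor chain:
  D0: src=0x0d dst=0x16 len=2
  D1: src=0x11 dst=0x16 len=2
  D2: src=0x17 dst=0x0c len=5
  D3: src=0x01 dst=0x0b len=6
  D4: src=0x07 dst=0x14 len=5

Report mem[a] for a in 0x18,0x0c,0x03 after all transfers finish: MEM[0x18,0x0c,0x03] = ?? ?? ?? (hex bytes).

MEM[0x18,0x0c,0x03] = 2a 0b 09

#0 dst[0x16+2] := {0x5b,0x73}
#1 dst[0x16+2] := {0x6e,0x5c}
#2 dst[0x0c+5] := {0x5c,0xcf,0xfc,0x6e,0xfb}
#3 dst[0x0b+6] := {0x2a,0x0b,0x09,0x04,0xed,0x9b}
#4 dst[0x14+5] := {0x05,0x63,0xc5,0xf6,0x2a}
query mem[0x18]=0x2a, mem[0x0c]=0x0b, mem[0x03]=0x09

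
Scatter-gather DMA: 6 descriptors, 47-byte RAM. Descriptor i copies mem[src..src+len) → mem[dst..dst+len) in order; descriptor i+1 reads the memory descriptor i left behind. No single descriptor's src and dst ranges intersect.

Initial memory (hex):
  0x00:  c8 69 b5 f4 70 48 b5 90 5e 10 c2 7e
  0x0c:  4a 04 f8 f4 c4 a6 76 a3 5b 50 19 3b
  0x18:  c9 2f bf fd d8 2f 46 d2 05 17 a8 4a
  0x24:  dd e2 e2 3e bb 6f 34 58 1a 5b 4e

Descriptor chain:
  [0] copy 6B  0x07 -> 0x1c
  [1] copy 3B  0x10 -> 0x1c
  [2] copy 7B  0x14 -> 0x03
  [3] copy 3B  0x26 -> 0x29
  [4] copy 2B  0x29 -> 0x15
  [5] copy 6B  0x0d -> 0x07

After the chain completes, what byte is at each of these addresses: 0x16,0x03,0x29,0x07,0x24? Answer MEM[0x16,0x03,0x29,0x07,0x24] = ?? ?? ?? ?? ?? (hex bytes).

D0: mem[0x1c..0x21] <- [90 5e 10 c2 7e 4a]
D1: mem[0x1c..0x1e] <- [c4 a6 76]
D2: mem[0x03..0x09] <- [5b 50 19 3b c9 2f bf]
D3: mem[0x29..0x2b] <- [e2 3e bb]
D4: mem[0x15..0x16] <- [e2 3e]
D5: mem[0x07..0x0c] <- [04 f8 f4 c4 a6 76]
query mem[0x16]=0x3e, mem[0x03]=0x5b, mem[0x29]=0xe2, mem[0x07]=0x04, mem[0x24]=0xdd

MEM[0x16,0x03,0x29,0x07,0x24] = 3e 5b e2 04 dd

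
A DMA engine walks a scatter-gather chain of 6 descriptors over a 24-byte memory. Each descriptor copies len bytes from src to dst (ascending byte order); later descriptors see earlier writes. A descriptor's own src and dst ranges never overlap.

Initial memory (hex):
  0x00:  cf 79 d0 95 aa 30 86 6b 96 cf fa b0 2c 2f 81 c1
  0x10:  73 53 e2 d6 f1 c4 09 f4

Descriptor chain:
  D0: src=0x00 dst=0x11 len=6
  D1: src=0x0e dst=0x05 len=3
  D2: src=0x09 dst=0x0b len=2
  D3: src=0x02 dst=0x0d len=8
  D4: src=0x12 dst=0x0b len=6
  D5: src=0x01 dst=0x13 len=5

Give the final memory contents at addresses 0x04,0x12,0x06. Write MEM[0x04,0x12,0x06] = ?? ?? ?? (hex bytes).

[0] 0x00->0x11 len=6 : cf 79 d0 95 aa 30
[1] 0x0e->0x05 len=3 : 81 c1 73
[2] 0x09->0x0b len=2 : cf fa
[3] 0x02->0x0d len=8 : d0 95 aa 81 c1 73 96 cf
[4] 0x12->0x0b len=6 : 73 96 cf aa 30 f4
[5] 0x01->0x13 len=5 : 79 d0 95 aa 81
query mem[0x04]=0xaa, mem[0x12]=0x73, mem[0x06]=0xc1

MEM[0x04,0x12,0x06] = aa 73 c1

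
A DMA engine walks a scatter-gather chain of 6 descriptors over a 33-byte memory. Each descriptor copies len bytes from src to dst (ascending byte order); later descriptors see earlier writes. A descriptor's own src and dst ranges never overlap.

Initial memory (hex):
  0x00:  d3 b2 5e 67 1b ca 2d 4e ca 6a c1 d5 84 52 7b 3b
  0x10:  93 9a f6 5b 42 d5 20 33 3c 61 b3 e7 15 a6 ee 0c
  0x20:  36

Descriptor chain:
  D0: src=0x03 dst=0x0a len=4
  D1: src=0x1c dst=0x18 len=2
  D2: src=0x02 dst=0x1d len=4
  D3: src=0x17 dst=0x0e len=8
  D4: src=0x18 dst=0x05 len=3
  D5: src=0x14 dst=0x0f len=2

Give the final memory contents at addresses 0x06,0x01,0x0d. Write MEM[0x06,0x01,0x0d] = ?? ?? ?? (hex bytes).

MEM[0x06,0x01,0x0d] = a6 b2 2d

[0] 0x03->0x0a len=4 : 67 1b ca 2d
[1] 0x1c->0x18 len=2 : 15 a6
[2] 0x02->0x1d len=4 : 5e 67 1b ca
[3] 0x17->0x0e len=8 : 33 15 a6 b3 e7 15 5e 67
[4] 0x18->0x05 len=3 : 15 a6 b3
[5] 0x14->0x0f len=2 : 5e 67
query mem[0x06]=0xa6, mem[0x01]=0xb2, mem[0x0d]=0x2d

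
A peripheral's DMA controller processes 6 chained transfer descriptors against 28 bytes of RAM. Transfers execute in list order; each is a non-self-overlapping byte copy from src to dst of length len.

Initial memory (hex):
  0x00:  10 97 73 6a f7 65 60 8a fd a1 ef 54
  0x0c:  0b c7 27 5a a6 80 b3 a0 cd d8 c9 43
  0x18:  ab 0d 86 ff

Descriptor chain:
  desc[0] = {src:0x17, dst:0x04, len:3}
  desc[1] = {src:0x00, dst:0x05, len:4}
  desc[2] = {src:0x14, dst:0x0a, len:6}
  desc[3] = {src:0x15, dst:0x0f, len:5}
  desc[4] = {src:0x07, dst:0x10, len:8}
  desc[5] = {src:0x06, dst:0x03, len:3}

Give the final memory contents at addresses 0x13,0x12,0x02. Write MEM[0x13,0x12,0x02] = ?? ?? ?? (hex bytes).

D0: mem[0x04..0x06] <- [43 ab 0d]
D1: mem[0x05..0x08] <- [10 97 73 6a]
D2: mem[0x0a..0x0f] <- [cd d8 c9 43 ab 0d]
D3: mem[0x0f..0x13] <- [d8 c9 43 ab 0d]
D4: mem[0x10..0x17] <- [73 6a a1 cd d8 c9 43 ab]
D5: mem[0x03..0x05] <- [97 73 6a]
query mem[0x13]=0xcd, mem[0x12]=0xa1, mem[0x02]=0x73

MEM[0x13,0x12,0x02] = cd a1 73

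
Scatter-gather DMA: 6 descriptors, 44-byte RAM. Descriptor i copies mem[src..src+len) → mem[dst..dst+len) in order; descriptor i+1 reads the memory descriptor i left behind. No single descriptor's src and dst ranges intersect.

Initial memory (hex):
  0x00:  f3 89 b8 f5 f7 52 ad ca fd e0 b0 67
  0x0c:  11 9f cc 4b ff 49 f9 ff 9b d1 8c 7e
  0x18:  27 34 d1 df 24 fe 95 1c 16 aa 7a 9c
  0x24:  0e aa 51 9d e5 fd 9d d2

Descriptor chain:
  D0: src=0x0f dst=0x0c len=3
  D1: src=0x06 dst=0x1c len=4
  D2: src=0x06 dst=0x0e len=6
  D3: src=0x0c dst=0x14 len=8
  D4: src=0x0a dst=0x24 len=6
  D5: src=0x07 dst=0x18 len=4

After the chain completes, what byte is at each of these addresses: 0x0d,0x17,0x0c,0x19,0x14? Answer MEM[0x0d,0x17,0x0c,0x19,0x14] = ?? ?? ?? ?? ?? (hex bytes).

MEM[0x0d,0x17,0x0c,0x19,0x14] = ff ca 4b fd 4b

  after D0: wrote 3B at 0x0c = 4bff49
  after D1: wrote 4B at 0x1c = adcafde0
  after D2: wrote 6B at 0x0e = adcafde0b067
  after D3: wrote 8B at 0x14 = 4bffadcafde0b067
  after D4: wrote 6B at 0x24 = b0674bffadca
  after D5: wrote 4B at 0x18 = cafde0b0
query mem[0x0d]=0xff, mem[0x17]=0xca, mem[0x0c]=0x4b, mem[0x19]=0xfd, mem[0x14]=0x4b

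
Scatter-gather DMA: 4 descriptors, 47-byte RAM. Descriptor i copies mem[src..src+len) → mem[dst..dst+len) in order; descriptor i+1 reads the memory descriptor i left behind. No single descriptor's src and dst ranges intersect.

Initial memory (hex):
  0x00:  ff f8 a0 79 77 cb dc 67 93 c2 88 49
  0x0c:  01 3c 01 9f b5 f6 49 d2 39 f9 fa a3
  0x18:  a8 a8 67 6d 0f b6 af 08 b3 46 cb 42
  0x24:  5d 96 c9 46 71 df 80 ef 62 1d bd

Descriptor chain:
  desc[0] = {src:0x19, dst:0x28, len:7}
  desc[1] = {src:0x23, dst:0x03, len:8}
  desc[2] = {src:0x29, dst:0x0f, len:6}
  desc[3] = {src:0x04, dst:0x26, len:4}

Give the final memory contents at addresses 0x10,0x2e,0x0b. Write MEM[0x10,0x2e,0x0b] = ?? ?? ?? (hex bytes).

MEM[0x10,0x2e,0x0b] = 6d 08 49

#0 dst[0x28+7] := {0xa8,0x67,0x6d,0x0f,0xb6,0xaf,0x08}
#1 dst[0x03+8] := {0x42,0x5d,0x96,0xc9,0x46,0xa8,0x67,0x6d}
#2 dst[0x0f+6] := {0x67,0x6d,0x0f,0xb6,0xaf,0x08}
#3 dst[0x26+4] := {0x5d,0x96,0xc9,0x46}
query mem[0x10]=0x6d, mem[0x2e]=0x08, mem[0x0b]=0x49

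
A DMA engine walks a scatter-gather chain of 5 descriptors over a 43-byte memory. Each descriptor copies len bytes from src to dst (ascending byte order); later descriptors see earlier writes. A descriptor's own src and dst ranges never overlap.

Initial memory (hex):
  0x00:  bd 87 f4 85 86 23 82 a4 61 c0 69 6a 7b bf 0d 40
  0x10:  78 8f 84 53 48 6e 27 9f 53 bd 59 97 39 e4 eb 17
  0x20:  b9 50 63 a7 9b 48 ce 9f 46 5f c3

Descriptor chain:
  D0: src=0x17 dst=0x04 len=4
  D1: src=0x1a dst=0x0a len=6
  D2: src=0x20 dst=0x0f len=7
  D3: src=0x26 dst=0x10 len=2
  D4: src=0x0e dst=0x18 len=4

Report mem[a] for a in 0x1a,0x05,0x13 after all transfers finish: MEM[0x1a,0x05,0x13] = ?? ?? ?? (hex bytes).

MEM[0x1a,0x05,0x13] = ce 53 9b

  after D0: wrote 4B at 0x04 = 9f53bd59
  after D1: wrote 6B at 0x0a = 599739e4eb17
  after D2: wrote 7B at 0x0f = b95063a79b48ce
  after D3: wrote 2B at 0x10 = ce9f
  after D4: wrote 4B at 0x18 = ebb9ce9f
query mem[0x1a]=0xce, mem[0x05]=0x53, mem[0x13]=0x9b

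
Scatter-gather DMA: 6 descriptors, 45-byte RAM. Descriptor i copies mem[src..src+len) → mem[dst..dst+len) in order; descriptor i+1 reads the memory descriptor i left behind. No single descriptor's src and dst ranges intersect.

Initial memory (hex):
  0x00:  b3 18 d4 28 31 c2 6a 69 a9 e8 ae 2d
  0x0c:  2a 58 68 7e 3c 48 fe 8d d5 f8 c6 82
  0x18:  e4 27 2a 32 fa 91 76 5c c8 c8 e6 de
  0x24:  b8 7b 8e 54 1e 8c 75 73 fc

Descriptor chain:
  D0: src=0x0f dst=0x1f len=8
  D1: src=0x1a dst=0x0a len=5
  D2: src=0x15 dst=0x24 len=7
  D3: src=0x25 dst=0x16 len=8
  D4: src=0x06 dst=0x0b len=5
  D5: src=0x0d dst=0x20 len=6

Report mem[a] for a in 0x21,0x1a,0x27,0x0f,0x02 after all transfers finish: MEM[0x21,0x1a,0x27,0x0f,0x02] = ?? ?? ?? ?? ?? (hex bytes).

MEM[0x21,0x1a,0x27,0x0f,0x02] = e8 2a e4 2a d4

[0] 0x0f->0x1f len=8 : 7e 3c 48 fe 8d d5 f8 c6
[1] 0x1a->0x0a len=5 : 2a 32 fa 91 76
[2] 0x15->0x24 len=7 : f8 c6 82 e4 27 2a 32
[3] 0x25->0x16 len=8 : c6 82 e4 27 2a 32 73 fc
[4] 0x06->0x0b len=5 : 6a 69 a9 e8 2a
[5] 0x0d->0x20 len=6 : a9 e8 2a 3c 48 fe
query mem[0x21]=0xe8, mem[0x1a]=0x2a, mem[0x27]=0xe4, mem[0x0f]=0x2a, mem[0x02]=0xd4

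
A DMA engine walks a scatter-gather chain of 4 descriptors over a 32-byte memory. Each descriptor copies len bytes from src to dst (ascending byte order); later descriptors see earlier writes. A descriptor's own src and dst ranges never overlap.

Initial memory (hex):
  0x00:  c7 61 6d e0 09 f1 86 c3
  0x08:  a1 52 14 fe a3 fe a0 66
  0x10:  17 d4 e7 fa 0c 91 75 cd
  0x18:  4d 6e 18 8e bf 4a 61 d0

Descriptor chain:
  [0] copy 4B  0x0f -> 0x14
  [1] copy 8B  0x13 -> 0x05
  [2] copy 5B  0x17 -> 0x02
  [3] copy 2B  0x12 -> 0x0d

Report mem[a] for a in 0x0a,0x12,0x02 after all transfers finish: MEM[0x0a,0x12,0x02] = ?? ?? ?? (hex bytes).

[0] 0x0f->0x14 len=4 : 66 17 d4 e7
[1] 0x13->0x05 len=8 : fa 66 17 d4 e7 4d 6e 18
[2] 0x17->0x02 len=5 : e7 4d 6e 18 8e
[3] 0x12->0x0d len=2 : e7 fa
query mem[0x0a]=0x4d, mem[0x12]=0xe7, mem[0x02]=0xe7

MEM[0x0a,0x12,0x02] = 4d e7 e7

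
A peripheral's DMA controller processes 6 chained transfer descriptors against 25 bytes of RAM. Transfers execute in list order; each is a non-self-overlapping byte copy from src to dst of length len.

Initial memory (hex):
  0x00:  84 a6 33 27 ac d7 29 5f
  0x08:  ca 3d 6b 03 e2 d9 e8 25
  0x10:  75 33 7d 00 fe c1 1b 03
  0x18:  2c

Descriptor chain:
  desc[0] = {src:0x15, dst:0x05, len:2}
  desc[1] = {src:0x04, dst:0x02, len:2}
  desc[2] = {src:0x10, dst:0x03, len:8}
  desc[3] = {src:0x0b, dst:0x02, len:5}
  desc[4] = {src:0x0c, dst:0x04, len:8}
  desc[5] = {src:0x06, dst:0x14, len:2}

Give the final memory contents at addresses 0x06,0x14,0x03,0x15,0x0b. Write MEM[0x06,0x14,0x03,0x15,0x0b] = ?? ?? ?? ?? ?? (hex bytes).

MEM[0x06,0x14,0x03,0x15,0x0b] = e8 e8 e2 25 00

[0] 0x15->0x05 len=2 : c1 1b
[1] 0x04->0x02 len=2 : ac c1
[2] 0x10->0x03 len=8 : 75 33 7d 00 fe c1 1b 03
[3] 0x0b->0x02 len=5 : 03 e2 d9 e8 25
[4] 0x0c->0x04 len=8 : e2 d9 e8 25 75 33 7d 00
[5] 0x06->0x14 len=2 : e8 25
query mem[0x06]=0xe8, mem[0x14]=0xe8, mem[0x03]=0xe2, mem[0x15]=0x25, mem[0x0b]=0x00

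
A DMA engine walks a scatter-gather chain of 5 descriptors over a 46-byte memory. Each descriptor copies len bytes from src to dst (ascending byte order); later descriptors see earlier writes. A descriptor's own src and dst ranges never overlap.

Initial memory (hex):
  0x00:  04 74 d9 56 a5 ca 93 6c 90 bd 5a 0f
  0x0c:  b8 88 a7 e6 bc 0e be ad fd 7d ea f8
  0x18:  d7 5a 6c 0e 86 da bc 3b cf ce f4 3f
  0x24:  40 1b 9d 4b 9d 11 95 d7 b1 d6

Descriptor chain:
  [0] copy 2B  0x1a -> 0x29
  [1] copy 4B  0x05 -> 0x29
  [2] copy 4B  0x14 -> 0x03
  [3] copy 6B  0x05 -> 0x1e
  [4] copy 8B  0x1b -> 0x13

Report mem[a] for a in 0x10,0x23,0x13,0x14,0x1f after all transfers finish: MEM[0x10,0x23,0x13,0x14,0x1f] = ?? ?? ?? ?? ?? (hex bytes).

MEM[0x10,0x23,0x13,0x14,0x1f] = bc 5a 0e 86 f8

D0: mem[0x29..0x2a] <- [6c 0e]
D1: mem[0x29..0x2c] <- [ca 93 6c 90]
D2: mem[0x03..0x06] <- [fd 7d ea f8]
D3: mem[0x1e..0x23] <- [ea f8 6c 90 bd 5a]
D4: mem[0x13..0x1a] <- [0e 86 da ea f8 6c 90 bd]
query mem[0x10]=0xbc, mem[0x23]=0x5a, mem[0x13]=0x0e, mem[0x14]=0x86, mem[0x1f]=0xf8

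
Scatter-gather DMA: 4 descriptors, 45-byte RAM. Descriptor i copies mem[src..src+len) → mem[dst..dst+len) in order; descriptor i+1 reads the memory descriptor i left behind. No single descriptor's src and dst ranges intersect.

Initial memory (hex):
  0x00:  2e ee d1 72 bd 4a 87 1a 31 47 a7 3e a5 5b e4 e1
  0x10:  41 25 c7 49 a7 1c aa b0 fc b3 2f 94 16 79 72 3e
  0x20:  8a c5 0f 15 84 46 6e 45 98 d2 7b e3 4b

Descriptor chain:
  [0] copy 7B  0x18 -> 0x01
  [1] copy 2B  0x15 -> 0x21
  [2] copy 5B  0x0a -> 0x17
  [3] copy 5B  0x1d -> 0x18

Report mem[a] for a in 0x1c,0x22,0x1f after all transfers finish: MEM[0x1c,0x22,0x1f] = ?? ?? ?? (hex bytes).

MEM[0x1c,0x22,0x1f] = 1c aa 3e

  after D0: wrote 7B at 0x01 = fcb32f94167972
  after D1: wrote 2B at 0x21 = 1caa
  after D2: wrote 5B at 0x17 = a73ea55be4
  after D3: wrote 5B at 0x18 = 79723e8a1c
query mem[0x1c]=0x1c, mem[0x22]=0xaa, mem[0x1f]=0x3e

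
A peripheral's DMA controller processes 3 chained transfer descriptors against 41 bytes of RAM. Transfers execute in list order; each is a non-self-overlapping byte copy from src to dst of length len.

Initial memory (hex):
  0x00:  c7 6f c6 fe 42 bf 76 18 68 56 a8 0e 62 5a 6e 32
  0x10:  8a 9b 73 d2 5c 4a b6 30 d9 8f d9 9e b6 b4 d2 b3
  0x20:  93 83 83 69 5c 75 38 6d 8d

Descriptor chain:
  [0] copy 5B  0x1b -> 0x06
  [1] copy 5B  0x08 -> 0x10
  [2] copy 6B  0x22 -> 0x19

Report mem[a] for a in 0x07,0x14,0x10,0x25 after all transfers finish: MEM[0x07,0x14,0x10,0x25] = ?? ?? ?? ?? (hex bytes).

  after D0: wrote 5B at 0x06 = 9eb6b4d2b3
  after D1: wrote 5B at 0x10 = b4d2b30e62
  after D2: wrote 6B at 0x19 = 83695c75386d
query mem[0x07]=0xb6, mem[0x14]=0x62, mem[0x10]=0xb4, mem[0x25]=0x75

MEM[0x07,0x14,0x10,0x25] = b6 62 b4 75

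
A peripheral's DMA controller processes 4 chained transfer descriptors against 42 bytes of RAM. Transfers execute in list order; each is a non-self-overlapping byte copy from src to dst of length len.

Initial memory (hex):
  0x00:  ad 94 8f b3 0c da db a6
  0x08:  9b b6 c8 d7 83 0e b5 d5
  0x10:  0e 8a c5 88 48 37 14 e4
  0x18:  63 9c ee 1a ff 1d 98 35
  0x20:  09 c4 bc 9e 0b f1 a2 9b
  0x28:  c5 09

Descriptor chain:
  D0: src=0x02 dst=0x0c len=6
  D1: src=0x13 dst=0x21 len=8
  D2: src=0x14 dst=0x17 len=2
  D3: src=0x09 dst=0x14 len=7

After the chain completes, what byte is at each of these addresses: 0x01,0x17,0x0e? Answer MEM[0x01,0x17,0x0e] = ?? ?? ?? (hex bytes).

MEM[0x01,0x17,0x0e] = 94 8f 0c

[0] 0x02->0x0c len=6 : 8f b3 0c da db a6
[1] 0x13->0x21 len=8 : 88 48 37 14 e4 63 9c ee
[2] 0x14->0x17 len=2 : 48 37
[3] 0x09->0x14 len=7 : b6 c8 d7 8f b3 0c da
query mem[0x01]=0x94, mem[0x17]=0x8f, mem[0x0e]=0x0c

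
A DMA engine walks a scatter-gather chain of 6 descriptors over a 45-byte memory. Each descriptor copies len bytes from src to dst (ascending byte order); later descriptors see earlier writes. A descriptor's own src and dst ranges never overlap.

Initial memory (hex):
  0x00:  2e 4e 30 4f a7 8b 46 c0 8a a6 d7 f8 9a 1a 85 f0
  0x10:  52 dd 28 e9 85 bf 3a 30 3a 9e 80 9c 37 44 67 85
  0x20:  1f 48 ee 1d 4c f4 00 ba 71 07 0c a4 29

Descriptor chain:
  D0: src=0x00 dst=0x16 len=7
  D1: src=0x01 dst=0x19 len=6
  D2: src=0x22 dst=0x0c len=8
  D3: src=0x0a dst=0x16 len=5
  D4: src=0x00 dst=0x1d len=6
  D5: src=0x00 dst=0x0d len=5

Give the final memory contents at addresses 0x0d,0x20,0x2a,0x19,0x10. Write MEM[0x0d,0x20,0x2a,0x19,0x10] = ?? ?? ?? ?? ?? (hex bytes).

MEM[0x0d,0x20,0x2a,0x19,0x10] = 2e 4f 0c 1d 4f

  after D0: wrote 7B at 0x16 = 2e4e304fa78b46
  after D1: wrote 6B at 0x19 = 4e304fa78b46
  after D2: wrote 8B at 0x0c = ee1d4cf400ba7107
  after D3: wrote 5B at 0x16 = d7f8ee1d4c
  after D4: wrote 6B at 0x1d = 2e4e304fa78b
  after D5: wrote 5B at 0x0d = 2e4e304fa7
query mem[0x0d]=0x2e, mem[0x20]=0x4f, mem[0x2a]=0x0c, mem[0x19]=0x1d, mem[0x10]=0x4f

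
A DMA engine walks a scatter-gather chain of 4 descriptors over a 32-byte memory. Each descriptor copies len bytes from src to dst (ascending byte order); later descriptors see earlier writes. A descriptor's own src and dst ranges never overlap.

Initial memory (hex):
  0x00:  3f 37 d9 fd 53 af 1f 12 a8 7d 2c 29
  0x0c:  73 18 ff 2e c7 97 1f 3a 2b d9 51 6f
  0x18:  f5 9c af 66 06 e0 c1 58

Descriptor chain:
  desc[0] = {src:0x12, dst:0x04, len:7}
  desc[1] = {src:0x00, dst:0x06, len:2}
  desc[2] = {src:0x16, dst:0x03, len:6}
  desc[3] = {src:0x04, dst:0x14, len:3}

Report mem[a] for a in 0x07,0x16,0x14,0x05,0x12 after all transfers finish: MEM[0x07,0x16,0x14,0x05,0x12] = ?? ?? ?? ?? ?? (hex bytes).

  after D0: wrote 7B at 0x04 = 1f3a2bd9516ff5
  after D1: wrote 2B at 0x06 = 3f37
  after D2: wrote 6B at 0x03 = 516ff59caf66
  after D3: wrote 3B at 0x14 = 6ff59c
query mem[0x07]=0xaf, mem[0x16]=0x9c, mem[0x14]=0x6f, mem[0x05]=0xf5, mem[0x12]=0x1f

MEM[0x07,0x16,0x14,0x05,0x12] = af 9c 6f f5 1f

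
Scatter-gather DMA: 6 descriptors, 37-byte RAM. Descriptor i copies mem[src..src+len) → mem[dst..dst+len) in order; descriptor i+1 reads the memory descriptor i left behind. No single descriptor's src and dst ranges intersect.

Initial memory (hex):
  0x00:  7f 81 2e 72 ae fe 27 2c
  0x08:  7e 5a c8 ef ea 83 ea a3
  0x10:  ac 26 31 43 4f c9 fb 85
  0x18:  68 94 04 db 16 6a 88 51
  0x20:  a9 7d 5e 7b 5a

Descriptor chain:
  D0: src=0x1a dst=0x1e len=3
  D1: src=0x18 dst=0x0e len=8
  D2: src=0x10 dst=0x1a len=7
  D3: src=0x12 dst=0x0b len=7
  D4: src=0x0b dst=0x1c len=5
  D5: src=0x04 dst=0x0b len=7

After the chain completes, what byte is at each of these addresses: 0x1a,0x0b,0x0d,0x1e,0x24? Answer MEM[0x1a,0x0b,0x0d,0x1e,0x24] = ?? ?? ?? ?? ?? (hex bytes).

MEM[0x1a,0x0b,0x0d,0x1e,0x24] = 04 ae 27 04 5a

#0 dst[0x1e+3] := {0x04,0xdb,0x16}
#1 dst[0x0e+8] := {0x68,0x94,0x04,0xdb,0x16,0x6a,0x04,0xdb}
#2 dst[0x1a+7] := {0x04,0xdb,0x16,0x6a,0x04,0xdb,0xfb}
#3 dst[0x0b+7] := {0x16,0x6a,0x04,0xdb,0xfb,0x85,0x68}
#4 dst[0x1c+5] := {0x16,0x6a,0x04,0xdb,0xfb}
#5 dst[0x0b+7] := {0xae,0xfe,0x27,0x2c,0x7e,0x5a,0xc8}
query mem[0x1a]=0x04, mem[0x0b]=0xae, mem[0x0d]=0x27, mem[0x1e]=0x04, mem[0x24]=0x5a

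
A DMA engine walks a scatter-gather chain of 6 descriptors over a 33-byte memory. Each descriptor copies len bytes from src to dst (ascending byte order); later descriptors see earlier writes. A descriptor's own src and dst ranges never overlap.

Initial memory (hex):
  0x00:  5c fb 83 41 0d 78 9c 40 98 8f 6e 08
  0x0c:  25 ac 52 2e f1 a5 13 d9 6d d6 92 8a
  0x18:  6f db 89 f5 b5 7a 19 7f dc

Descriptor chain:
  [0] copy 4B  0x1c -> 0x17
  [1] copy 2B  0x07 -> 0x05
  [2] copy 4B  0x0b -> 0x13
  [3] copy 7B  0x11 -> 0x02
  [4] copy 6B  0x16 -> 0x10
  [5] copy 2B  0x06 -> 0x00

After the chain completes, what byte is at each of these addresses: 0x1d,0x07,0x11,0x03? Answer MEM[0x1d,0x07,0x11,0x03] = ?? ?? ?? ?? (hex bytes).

MEM[0x1d,0x07,0x11,0x03] = 7a 52 b5 13

D0: mem[0x17..0x1a] <- [b5 7a 19 7f]
D1: mem[0x05..0x06] <- [40 98]
D2: mem[0x13..0x16] <- [08 25 ac 52]
D3: mem[0x02..0x08] <- [a5 13 08 25 ac 52 b5]
D4: mem[0x10..0x15] <- [52 b5 7a 19 7f f5]
D5: mem[0x00..0x01] <- [ac 52]
query mem[0x1d]=0x7a, mem[0x07]=0x52, mem[0x11]=0xb5, mem[0x03]=0x13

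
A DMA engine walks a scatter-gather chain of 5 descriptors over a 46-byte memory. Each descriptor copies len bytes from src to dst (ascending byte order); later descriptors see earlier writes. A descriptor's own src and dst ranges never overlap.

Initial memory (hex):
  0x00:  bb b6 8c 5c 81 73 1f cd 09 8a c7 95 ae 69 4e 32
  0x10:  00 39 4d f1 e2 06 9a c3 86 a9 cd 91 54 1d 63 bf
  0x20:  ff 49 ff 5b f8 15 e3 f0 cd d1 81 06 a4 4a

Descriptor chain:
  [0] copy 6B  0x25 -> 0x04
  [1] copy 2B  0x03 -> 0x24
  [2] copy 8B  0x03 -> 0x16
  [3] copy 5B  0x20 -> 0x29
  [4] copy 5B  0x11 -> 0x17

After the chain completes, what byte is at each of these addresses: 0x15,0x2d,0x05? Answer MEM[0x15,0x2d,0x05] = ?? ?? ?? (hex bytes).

[0] 0x25->0x04 len=6 : 15 e3 f0 cd d1 81
[1] 0x03->0x24 len=2 : 5c 15
[2] 0x03->0x16 len=8 : 5c 15 e3 f0 cd d1 81 c7
[3] 0x20->0x29 len=5 : ff 49 ff 5b 5c
[4] 0x11->0x17 len=5 : 39 4d f1 e2 06
query mem[0x15]=0x06, mem[0x2d]=0x5c, mem[0x05]=0xe3

MEM[0x15,0x2d,0x05] = 06 5c e3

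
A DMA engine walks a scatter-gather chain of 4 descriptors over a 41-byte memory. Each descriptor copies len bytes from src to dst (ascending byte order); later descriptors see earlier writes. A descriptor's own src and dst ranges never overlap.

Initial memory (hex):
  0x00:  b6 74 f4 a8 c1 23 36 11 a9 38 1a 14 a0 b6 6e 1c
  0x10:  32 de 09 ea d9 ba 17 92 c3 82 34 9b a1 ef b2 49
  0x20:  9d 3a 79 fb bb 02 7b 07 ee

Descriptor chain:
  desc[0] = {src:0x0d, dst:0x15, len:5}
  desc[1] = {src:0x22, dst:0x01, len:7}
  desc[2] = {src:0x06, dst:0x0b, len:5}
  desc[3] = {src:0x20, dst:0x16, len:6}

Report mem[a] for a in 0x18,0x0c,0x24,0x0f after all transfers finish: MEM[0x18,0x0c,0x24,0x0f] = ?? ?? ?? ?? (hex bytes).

  after D0: wrote 5B at 0x15 = b66e1c32de
  after D1: wrote 7B at 0x01 = 79fbbb027b07ee
  after D2: wrote 5B at 0x0b = 07eea9381a
  after D3: wrote 6B at 0x16 = 9d3a79fbbb02
query mem[0x18]=0x79, mem[0x0c]=0xee, mem[0x24]=0xbb, mem[0x0f]=0x1a

MEM[0x18,0x0c,0x24,0x0f] = 79 ee bb 1a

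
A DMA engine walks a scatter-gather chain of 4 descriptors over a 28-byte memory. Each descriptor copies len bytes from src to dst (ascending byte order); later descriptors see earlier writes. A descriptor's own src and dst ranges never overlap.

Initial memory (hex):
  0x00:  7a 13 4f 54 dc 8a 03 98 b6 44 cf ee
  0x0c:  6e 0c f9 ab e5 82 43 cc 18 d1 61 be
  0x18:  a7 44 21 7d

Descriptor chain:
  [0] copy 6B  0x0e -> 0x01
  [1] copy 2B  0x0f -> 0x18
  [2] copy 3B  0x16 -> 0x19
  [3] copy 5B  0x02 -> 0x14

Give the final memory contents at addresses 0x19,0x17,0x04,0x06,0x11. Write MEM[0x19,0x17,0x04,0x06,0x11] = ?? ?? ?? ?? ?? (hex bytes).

  after D0: wrote 6B at 0x01 = f9abe58243cc
  after D1: wrote 2B at 0x18 = abe5
  after D2: wrote 3B at 0x19 = 61beab
  after D3: wrote 5B at 0x14 = abe58243cc
query mem[0x19]=0x61, mem[0x17]=0x43, mem[0x04]=0x82, mem[0x06]=0xcc, mem[0x11]=0x82

MEM[0x19,0x17,0x04,0x06,0x11] = 61 43 82 cc 82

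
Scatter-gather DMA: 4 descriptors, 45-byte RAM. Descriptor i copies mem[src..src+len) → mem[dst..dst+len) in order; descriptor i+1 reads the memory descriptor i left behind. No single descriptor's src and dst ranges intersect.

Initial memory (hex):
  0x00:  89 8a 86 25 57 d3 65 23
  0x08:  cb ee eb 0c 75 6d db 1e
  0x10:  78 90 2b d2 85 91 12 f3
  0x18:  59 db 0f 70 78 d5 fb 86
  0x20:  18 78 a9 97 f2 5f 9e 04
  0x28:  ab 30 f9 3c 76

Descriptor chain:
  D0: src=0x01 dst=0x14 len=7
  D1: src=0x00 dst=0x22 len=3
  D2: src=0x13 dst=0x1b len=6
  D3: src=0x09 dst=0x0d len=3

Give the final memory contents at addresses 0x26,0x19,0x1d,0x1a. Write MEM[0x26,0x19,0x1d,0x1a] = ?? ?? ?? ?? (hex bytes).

MEM[0x26,0x19,0x1d,0x1a] = 9e 65 86 23

  after D0: wrote 7B at 0x14 = 8a862557d36523
  after D1: wrote 3B at 0x22 = 898a86
  after D2: wrote 6B at 0x1b = d28a862557d3
  after D3: wrote 3B at 0x0d = eeeb0c
query mem[0x26]=0x9e, mem[0x19]=0x65, mem[0x1d]=0x86, mem[0x1a]=0x23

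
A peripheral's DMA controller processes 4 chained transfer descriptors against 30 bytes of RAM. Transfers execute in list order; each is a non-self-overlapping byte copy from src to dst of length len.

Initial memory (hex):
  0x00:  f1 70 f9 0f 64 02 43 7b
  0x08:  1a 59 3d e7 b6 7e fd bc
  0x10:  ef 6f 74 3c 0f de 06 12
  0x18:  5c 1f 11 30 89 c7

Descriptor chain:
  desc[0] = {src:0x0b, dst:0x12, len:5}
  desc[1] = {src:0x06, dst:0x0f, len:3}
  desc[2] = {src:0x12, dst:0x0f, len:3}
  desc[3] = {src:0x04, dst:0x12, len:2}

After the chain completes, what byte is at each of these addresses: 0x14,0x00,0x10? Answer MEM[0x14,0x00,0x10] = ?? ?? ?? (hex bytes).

[0] 0x0b->0x12 len=5 : e7 b6 7e fd bc
[1] 0x06->0x0f len=3 : 43 7b 1a
[2] 0x12->0x0f len=3 : e7 b6 7e
[3] 0x04->0x12 len=2 : 64 02
query mem[0x14]=0x7e, mem[0x00]=0xf1, mem[0x10]=0xb6

MEM[0x14,0x00,0x10] = 7e f1 b6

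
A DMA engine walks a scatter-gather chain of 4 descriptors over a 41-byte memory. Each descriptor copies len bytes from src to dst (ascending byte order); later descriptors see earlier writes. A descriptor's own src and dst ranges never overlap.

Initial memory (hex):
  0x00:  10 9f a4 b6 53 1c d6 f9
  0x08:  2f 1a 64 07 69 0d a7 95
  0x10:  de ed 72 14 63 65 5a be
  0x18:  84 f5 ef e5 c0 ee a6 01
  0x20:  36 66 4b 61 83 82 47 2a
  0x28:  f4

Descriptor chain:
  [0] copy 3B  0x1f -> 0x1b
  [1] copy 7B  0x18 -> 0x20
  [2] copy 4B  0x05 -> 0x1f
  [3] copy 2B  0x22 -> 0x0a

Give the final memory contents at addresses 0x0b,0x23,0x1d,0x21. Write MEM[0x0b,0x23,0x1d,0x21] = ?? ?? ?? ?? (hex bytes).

[0] 0x1f->0x1b len=3 : 01 36 66
[1] 0x18->0x20 len=7 : 84 f5 ef 01 36 66 a6
[2] 0x05->0x1f len=4 : 1c d6 f9 2f
[3] 0x22->0x0a len=2 : 2f 01
query mem[0x0b]=0x01, mem[0x23]=0x01, mem[0x1d]=0x66, mem[0x21]=0xf9

MEM[0x0b,0x23,0x1d,0x21] = 01 01 66 f9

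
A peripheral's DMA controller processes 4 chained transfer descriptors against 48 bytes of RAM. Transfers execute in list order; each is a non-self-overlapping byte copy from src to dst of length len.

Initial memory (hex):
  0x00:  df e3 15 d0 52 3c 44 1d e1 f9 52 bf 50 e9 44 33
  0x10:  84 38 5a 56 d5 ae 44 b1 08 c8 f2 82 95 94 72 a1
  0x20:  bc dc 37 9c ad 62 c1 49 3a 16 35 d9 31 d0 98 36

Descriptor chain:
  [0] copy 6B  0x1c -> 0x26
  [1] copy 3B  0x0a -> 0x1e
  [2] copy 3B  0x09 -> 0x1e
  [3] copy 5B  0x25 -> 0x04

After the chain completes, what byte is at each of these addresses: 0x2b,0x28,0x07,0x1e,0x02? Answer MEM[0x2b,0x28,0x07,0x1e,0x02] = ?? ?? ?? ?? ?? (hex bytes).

D0: mem[0x26..0x2b] <- [95 94 72 a1 bc dc]
D1: mem[0x1e..0x20] <- [52 bf 50]
D2: mem[0x1e..0x20] <- [f9 52 bf]
D3: mem[0x04..0x08] <- [62 95 94 72 a1]
query mem[0x2b]=0xdc, mem[0x28]=0x72, mem[0x07]=0x72, mem[0x1e]=0xf9, mem[0x02]=0x15

MEM[0x2b,0x28,0x07,0x1e,0x02] = dc 72 72 f9 15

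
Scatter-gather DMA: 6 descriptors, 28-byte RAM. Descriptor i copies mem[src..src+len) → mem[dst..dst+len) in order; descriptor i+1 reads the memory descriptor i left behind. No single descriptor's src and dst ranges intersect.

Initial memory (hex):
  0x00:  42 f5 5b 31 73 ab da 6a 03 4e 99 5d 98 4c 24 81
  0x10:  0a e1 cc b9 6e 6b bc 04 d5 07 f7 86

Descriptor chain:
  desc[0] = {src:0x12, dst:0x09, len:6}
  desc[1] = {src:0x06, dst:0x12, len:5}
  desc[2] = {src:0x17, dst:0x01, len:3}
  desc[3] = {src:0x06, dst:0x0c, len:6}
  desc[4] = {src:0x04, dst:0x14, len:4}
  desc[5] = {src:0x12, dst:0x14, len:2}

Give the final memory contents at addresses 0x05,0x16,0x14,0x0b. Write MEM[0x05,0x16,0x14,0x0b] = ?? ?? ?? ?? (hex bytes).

MEM[0x05,0x16,0x14,0x0b] = ab da da 6e

D0: mem[0x09..0x0e] <- [cc b9 6e 6b bc 04]
D1: mem[0x12..0x16] <- [da 6a 03 cc b9]
D2: mem[0x01..0x03] <- [04 d5 07]
D3: mem[0x0c..0x11] <- [da 6a 03 cc b9 6e]
D4: mem[0x14..0x17] <- [73 ab da 6a]
D5: mem[0x14..0x15] <- [da 6a]
query mem[0x05]=0xab, mem[0x16]=0xda, mem[0x14]=0xda, mem[0x0b]=0x6e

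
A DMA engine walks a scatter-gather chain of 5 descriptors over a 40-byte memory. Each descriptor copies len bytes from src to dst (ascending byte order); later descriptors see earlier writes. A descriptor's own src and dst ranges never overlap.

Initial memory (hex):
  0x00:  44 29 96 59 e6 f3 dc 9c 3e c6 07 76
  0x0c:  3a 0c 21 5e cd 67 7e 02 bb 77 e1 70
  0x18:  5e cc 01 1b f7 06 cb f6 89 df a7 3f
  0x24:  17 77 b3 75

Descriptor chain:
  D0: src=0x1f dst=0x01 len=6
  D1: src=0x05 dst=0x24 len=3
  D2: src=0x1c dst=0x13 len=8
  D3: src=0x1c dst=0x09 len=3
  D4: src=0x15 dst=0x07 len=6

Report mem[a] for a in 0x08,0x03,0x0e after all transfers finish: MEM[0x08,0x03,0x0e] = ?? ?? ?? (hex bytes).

#0 dst[0x01+6] := {0xf6,0x89,0xdf,0xa7,0x3f,0x17}
#1 dst[0x24+3] := {0x3f,0x17,0x9c}
#2 dst[0x13+8] := {0xf7,0x06,0xcb,0xf6,0x89,0xdf,0xa7,0x3f}
#3 dst[0x09+3] := {0xf7,0x06,0xcb}
#4 dst[0x07+6] := {0xcb,0xf6,0x89,0xdf,0xa7,0x3f}
query mem[0x08]=0xf6, mem[0x03]=0xdf, mem[0x0e]=0x21

MEM[0x08,0x03,0x0e] = f6 df 21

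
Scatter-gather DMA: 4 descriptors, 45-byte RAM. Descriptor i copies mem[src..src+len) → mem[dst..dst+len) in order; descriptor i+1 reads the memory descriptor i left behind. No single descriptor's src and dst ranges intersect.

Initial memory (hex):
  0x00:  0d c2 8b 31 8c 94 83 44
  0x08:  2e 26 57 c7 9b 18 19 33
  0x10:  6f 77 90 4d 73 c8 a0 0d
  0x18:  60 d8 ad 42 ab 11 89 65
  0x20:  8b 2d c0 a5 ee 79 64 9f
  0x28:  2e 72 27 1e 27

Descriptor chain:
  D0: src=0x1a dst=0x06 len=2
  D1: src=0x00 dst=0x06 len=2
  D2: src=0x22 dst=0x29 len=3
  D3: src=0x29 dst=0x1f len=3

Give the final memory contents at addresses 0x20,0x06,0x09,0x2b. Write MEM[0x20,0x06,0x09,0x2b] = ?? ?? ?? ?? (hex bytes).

MEM[0x20,0x06,0x09,0x2b] = a5 0d 26 ee

  after D0: wrote 2B at 0x06 = ad42
  after D1: wrote 2B at 0x06 = 0dc2
  after D2: wrote 3B at 0x29 = c0a5ee
  after D3: wrote 3B at 0x1f = c0a5ee
query mem[0x20]=0xa5, mem[0x06]=0x0d, mem[0x09]=0x26, mem[0x2b]=0xee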